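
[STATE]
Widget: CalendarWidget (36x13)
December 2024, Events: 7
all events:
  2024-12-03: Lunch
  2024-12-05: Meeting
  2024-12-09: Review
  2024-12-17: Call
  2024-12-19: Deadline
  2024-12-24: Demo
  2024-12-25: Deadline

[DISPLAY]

           December 2024            
Mo Tu We Th Fr Sa Su                
                   1                
 2  3*  4  5*  6  7  8              
 9* 10 11 12 13 14 15               
16 17* 18 19* 20 21 22              
23 24* 25* 26 27 28 29              
30 31                               
                                    
                                    
                                    
                                    
                                    


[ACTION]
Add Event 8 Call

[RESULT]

           December 2024            
Mo Tu We Th Fr Sa Su                
                   1                
 2  3*  4  5*  6  7  8*             
 9* 10 11 12 13 14 15               
16 17* 18 19* 20 21 22              
23 24* 25* 26 27 28 29              
30 31                               
                                    
                                    
                                    
                                    
                                    


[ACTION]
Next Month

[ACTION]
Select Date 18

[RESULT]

            January 2025            
Mo Tu We Th Fr Sa Su                
       1  2  3  4  5                
 6  7  8  9 10 11 12                
13 14 15 16 17 [18] 19              
20 21 22 23 24 25 26                
27 28 29 30 31                      
                                    
                                    
                                    
                                    
                                    
                                    


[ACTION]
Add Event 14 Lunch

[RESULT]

            January 2025            
Mo Tu We Th Fr Sa Su                
       1  2  3  4  5                
 6  7  8  9 10 11 12                
13 14* 15 16 17 [18] 19             
20 21 22 23 24 25 26                
27 28 29 30 31                      
                                    
                                    
                                    
                                    
                                    
                                    


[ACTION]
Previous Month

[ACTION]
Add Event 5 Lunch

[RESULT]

           December 2024            
Mo Tu We Th Fr Sa Su                
                   1                
 2  3*  4  5*  6  7  8*             
 9* 10 11 12 13 14 15               
16 17* 18 19* 20 21 22              
23 24* 25* 26 27 28 29              
30 31                               
                                    
                                    
                                    
                                    
                                    


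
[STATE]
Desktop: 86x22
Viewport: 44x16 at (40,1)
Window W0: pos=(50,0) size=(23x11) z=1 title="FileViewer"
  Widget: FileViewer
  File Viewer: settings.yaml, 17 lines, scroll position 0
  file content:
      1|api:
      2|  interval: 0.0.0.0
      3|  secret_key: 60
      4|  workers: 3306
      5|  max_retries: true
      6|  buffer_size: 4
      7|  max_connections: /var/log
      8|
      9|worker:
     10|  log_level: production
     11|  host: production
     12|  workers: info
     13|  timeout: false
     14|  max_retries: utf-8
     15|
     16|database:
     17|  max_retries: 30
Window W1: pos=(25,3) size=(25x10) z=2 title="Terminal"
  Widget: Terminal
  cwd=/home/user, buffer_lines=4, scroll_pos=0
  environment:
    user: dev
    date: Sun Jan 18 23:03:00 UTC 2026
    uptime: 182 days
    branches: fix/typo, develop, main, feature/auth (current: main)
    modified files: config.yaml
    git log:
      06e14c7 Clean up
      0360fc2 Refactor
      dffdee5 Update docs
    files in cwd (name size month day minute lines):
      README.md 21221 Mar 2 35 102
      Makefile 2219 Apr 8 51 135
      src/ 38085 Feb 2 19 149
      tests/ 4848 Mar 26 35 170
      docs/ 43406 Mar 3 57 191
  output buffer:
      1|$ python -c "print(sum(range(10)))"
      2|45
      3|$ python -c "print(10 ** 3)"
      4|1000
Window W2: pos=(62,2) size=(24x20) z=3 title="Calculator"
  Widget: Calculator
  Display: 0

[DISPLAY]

          ┃ FileViewer          ┃           
          ┠───────────┏━━━━━━━━━━━━━━━━━━━━━
━━━━━━━━━┓┃api:       ┃ Calculator          
         ┃┃  interval:┠─────────────────────
─────────┨┃  secret_ke┃                     
rint(sum(┃┃  workers: ┃┌───┬───┬───┬───┐    
         ┃┃  max_retri┃│ 7 │ 8 │ 9 │ ÷ │    
rint(10 *┃┃  buffer_si┃├───┼───┼───┼───┤    
         ┃┃  max_conne┃│ 4 │ 5 │ 6 │ × │    
         ┃┗━━━━━━━━━━━┃├───┼───┼───┼───┤    
         ┃            ┃│ 1 │ 2 │ 3 │ - │    
━━━━━━━━━┛            ┃├───┼───┼───┼───┤    
                      ┃│ 0 │ . │ = │ + │    
                      ┃├───┼───┼───┼───┤    
                      ┃│ C │ MC│ MR│ M+│    
                      ┃└───┴───┴───┴───┘    


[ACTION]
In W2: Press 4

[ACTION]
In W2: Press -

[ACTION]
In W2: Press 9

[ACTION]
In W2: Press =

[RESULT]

          ┃ FileViewer          ┃           
          ┠───────────┏━━━━━━━━━━━━━━━━━━━━━
━━━━━━━━━┓┃api:       ┃ Calculator          
         ┃┃  interval:┠─────────────────────
─────────┨┃  secret_ke┃                    -
rint(sum(┃┃  workers: ┃┌───┬───┬───┬───┐    
         ┃┃  max_retri┃│ 7 │ 8 │ 9 │ ÷ │    
rint(10 *┃┃  buffer_si┃├───┼───┼───┼───┤    
         ┃┃  max_conne┃│ 4 │ 5 │ 6 │ × │    
         ┃┗━━━━━━━━━━━┃├───┼───┼───┼───┤    
         ┃            ┃│ 1 │ 2 │ 3 │ - │    
━━━━━━━━━┛            ┃├───┼───┼───┼───┤    
                      ┃│ 0 │ . │ = │ + │    
                      ┃├───┼───┼───┼───┤    
                      ┃│ C │ MC│ MR│ M+│    
                      ┃└───┴───┴───┴───┘    


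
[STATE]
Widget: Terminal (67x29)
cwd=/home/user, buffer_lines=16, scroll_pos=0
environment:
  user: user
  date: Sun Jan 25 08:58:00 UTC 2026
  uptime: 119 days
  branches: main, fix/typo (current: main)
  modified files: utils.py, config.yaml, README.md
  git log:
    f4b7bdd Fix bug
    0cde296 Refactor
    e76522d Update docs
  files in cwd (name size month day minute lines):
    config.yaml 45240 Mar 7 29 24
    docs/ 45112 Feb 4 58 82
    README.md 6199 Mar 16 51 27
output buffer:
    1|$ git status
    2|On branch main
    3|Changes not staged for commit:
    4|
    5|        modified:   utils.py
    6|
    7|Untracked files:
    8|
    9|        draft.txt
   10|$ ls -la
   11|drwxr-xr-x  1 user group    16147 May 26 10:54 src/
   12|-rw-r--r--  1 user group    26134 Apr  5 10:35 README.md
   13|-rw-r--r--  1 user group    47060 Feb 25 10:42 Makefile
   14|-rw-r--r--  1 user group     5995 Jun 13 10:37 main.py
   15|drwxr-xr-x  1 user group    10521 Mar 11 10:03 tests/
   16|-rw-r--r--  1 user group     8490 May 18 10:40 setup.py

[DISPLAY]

$ git status                                                       
On branch main                                                     
Changes not staged for commit:                                     
                                                                   
        modified:   utils.py                                       
                                                                   
Untracked files:                                                   
                                                                   
        draft.txt                                                  
$ ls -la                                                           
drwxr-xr-x  1 user group    16147 May 26 10:54 src/                
-rw-r--r--  1 user group    26134 Apr  5 10:35 README.md           
-rw-r--r--  1 user group    47060 Feb 25 10:42 Makefile            
-rw-r--r--  1 user group     5995 Jun 13 10:37 main.py             
drwxr-xr-x  1 user group    10521 Mar 11 10:03 tests/              
-rw-r--r--  1 user group     8490 May 18 10:40 setup.py            
$ █                                                                
                                                                   
                                                                   
                                                                   
                                                                   
                                                                   
                                                                   
                                                                   
                                                                   
                                                                   
                                                                   
                                                                   
                                                                   


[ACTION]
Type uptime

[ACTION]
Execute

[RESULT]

$ git status                                                       
On branch main                                                     
Changes not staged for commit:                                     
                                                                   
        modified:   utils.py                                       
                                                                   
Untracked files:                                                   
                                                                   
        draft.txt                                                  
$ ls -la                                                           
drwxr-xr-x  1 user group    16147 May 26 10:54 src/                
-rw-r--r--  1 user group    26134 Apr  5 10:35 README.md           
-rw-r--r--  1 user group    47060 Feb 25 10:42 Makefile            
-rw-r--r--  1 user group     5995 Jun 13 10:37 main.py             
drwxr-xr-x  1 user group    10521 Mar 11 10:03 tests/              
-rw-r--r--  1 user group     8490 May 18 10:40 setup.py            
$ uptime                                                           
 10:00  up 119 days                                                
$ █                                                                
                                                                   
                                                                   
                                                                   
                                                                   
                                                                   
                                                                   
                                                                   
                                                                   
                                                                   
                                                                   


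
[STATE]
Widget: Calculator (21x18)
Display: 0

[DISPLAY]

                    0
┌───┬───┬───┬───┐    
│ 7 │ 8 │ 9 │ ÷ │    
├───┼───┼───┼───┤    
│ 4 │ 5 │ 6 │ × │    
├───┼───┼───┼───┤    
│ 1 │ 2 │ 3 │ - │    
├───┼───┼───┼───┤    
│ 0 │ . │ = │ + │    
├───┼───┼───┼───┤    
│ C │ MC│ MR│ M+│    
└───┴───┴───┴───┘    
                     
                     
                     
                     
                     
                     


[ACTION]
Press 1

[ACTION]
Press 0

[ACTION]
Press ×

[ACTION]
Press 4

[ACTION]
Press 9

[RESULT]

                   49
┌───┬───┬───┬───┐    
│ 7 │ 8 │ 9 │ ÷ │    
├───┼───┼───┼───┤    
│ 4 │ 5 │ 6 │ × │    
├───┼───┼───┼───┤    
│ 1 │ 2 │ 3 │ - │    
├───┼───┼───┼───┤    
│ 0 │ . │ = │ + │    
├───┼───┼───┼───┤    
│ C │ MC│ MR│ M+│    
└───┴───┴───┴───┘    
                     
                     
                     
                     
                     
                     


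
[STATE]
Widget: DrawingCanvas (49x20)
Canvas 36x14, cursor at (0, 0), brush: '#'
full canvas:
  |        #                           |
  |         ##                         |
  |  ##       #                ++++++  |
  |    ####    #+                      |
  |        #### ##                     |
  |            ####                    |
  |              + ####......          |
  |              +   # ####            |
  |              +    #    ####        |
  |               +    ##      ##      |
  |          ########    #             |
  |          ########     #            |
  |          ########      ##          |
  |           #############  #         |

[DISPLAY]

+       #                                        
         ##                                      
  ##       #                ++++++               
    ####    #+                                   
        #### ##                                  
            ####                                 
              + ####......                       
              +   # ####                         
              +    #    ####                     
               +    ##      ##                   
          ########    #                          
          ########     #                         
          ########      ##                       
           #############  #                      
                                                 
                                                 
                                                 
                                                 
                                                 
                                                 


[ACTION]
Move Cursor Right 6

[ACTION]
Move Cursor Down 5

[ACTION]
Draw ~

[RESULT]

        #                                        
         ##                                      
  ##       #                ++++++               
    ####    #+                                   
        #### ##                                  
      ~     ####                                 
              + ####......                       
              +   # ####                         
              +    #    ####                     
               +    ##      ##                   
          ########    #                          
          ########     #                         
          ########      ##                       
           #############  #                      
                                                 
                                                 
                                                 
                                                 
                                                 
                                                 


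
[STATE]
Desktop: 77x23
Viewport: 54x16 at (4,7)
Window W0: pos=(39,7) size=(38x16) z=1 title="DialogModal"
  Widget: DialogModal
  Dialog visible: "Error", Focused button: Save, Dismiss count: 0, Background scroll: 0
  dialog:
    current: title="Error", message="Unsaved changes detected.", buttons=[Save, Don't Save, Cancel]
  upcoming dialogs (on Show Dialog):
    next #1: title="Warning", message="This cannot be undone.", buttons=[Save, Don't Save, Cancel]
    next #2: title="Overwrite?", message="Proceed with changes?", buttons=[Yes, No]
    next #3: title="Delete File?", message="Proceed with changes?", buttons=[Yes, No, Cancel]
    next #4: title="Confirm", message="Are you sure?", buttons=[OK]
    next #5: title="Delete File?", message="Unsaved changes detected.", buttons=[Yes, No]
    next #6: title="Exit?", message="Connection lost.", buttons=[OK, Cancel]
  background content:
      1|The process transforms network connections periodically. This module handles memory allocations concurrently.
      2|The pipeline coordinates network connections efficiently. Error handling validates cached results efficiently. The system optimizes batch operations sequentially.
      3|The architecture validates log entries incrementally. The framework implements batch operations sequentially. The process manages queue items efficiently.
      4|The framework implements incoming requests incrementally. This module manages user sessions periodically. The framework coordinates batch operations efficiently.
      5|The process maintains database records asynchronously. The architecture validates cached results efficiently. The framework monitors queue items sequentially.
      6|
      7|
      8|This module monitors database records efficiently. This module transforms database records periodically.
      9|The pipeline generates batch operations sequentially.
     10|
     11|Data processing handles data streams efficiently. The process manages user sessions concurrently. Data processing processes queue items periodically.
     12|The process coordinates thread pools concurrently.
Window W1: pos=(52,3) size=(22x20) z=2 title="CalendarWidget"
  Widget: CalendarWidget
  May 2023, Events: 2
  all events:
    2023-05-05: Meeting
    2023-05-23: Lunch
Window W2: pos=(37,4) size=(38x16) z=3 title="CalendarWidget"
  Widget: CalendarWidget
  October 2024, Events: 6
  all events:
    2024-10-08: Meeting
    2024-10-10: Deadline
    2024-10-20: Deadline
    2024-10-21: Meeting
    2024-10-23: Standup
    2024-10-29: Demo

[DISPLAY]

                                 ┃            October 
                                 ┃Mo Tu We Th Fr Sa Su
                                 ┃    1  2  3  4  5  6
                                 ┃ 7  8*  9 10* 11 12 
                                 ┃14 15 16 17 18 19 20
                                 ┃21* 22 23* 24 25 26 
                                 ┃28 29* 30 31        
                                 ┃                    
                                 ┃                    
                                 ┃                    
                                 ┃                    
                                 ┃                    
                                 ┗━━━━━━━━━━━━━━━━━━━━
                                   ┃Data process┃     
                                   ┃The process ┃     
                                   ┗━━━━━━━━━━━━┗━━━━━


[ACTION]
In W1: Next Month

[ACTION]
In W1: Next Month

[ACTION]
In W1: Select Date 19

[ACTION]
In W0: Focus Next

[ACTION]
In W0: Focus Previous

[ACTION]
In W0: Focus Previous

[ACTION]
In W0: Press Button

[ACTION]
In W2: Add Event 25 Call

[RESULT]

                                 ┃            October 
                                 ┃Mo Tu We Th Fr Sa Su
                                 ┃    1  2  3  4  5  6
                                 ┃ 7  8*  9 10* 11 12 
                                 ┃14 15 16 17 18 19 20
                                 ┃21* 22 23* 24 25* 26
                                 ┃28 29* 30 31        
                                 ┃                    
                                 ┃                    
                                 ┃                    
                                 ┃                    
                                 ┃                    
                                 ┗━━━━━━━━━━━━━━━━━━━━
                                   ┃Data process┃     
                                   ┃The process ┃     
                                   ┗━━━━━━━━━━━━┗━━━━━


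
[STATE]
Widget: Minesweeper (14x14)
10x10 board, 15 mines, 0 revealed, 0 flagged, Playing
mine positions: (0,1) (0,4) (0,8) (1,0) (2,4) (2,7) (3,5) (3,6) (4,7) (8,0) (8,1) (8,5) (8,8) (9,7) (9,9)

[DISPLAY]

■■■■■■■■■■    
■■■■■■■■■■    
■■■■■■■■■■    
■■■■■■■■■■    
■■■■■■■■■■    
■■■■■■■■■■    
■■■■■■■■■■    
■■■■■■■■■■    
■■■■■■■■■■    
■■■■■■■■■■    
              
              
              
              


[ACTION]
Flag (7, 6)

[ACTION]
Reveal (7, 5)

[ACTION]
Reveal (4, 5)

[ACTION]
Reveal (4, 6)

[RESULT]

■■■■■■■■■■    
■■■■■■■■■■    
■■■■■■■■■■    
■■■■■■■■■■    
■■■■■23■■■    
■■■■■■■■■■    
■■■■■■■■■■    
■■■■■1⚑■■■    
■■■■■■■■■■    
■■■■■■■■■■    
              
              
              
              


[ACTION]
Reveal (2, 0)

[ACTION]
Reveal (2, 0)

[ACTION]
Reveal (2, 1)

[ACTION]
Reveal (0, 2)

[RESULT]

■■1■■■■■■■    
■■■■■■■■■■    
11■■■■■■■■    
■■■■■■■■■■    
■■■■■23■■■    
■■■■■■■■■■    
■■■■■■■■■■    
■■■■■1⚑■■■    
■■■■■■■■■■    
■■■■■■■■■■    
              
              
              
              


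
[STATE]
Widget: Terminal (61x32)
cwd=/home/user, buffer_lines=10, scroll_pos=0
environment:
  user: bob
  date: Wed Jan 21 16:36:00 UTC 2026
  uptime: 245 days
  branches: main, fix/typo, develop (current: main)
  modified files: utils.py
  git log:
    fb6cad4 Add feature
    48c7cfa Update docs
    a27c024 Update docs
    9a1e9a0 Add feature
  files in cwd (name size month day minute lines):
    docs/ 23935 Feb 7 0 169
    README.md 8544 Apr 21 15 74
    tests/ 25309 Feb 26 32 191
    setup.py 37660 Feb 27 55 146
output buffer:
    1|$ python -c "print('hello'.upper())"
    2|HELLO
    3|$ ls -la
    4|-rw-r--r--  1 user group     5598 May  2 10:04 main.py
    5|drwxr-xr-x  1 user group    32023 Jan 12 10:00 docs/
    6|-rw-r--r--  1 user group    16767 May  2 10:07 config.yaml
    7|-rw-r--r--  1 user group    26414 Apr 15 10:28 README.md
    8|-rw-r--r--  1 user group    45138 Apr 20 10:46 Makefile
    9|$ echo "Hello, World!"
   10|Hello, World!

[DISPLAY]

$ python -c "print('hello'.upper())"                         
HELLO                                                        
$ ls -la                                                     
-rw-r--r--  1 user group     5598 May  2 10:04 main.py       
drwxr-xr-x  1 user group    32023 Jan 12 10:00 docs/         
-rw-r--r--  1 user group    16767 May  2 10:07 config.yaml   
-rw-r--r--  1 user group    26414 Apr 15 10:28 README.md     
-rw-r--r--  1 user group    45138 Apr 20 10:46 Makefile      
$ echo "Hello, World!"                                       
Hello, World!                                                
$ █                                                          
                                                             
                                                             
                                                             
                                                             
                                                             
                                                             
                                                             
                                                             
                                                             
                                                             
                                                             
                                                             
                                                             
                                                             
                                                             
                                                             
                                                             
                                                             
                                                             
                                                             
                                                             


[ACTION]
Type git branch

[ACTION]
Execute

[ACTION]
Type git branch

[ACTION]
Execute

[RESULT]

$ python -c "print('hello'.upper())"                         
HELLO                                                        
$ ls -la                                                     
-rw-r--r--  1 user group     5598 May  2 10:04 main.py       
drwxr-xr-x  1 user group    32023 Jan 12 10:00 docs/         
-rw-r--r--  1 user group    16767 May  2 10:07 config.yaml   
-rw-r--r--  1 user group    26414 Apr 15 10:28 README.md     
-rw-r--r--  1 user group    45138 Apr 20 10:46 Makefile      
$ echo "Hello, World!"                                       
Hello, World!                                                
$ git branch                                                 
* main                                                       
  fix/typo                                                   
  develop                                                    
$ git branch                                                 
* main                                                       
  fix/typo                                                   
  develop                                                    
$ █                                                          
                                                             
                                                             
                                                             
                                                             
                                                             
                                                             
                                                             
                                                             
                                                             
                                                             
                                                             
                                                             
                                                             


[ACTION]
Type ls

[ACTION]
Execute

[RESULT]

$ python -c "print('hello'.upper())"                         
HELLO                                                        
$ ls -la                                                     
-rw-r--r--  1 user group     5598 May  2 10:04 main.py       
drwxr-xr-x  1 user group    32023 Jan 12 10:00 docs/         
-rw-r--r--  1 user group    16767 May  2 10:07 config.yaml   
-rw-r--r--  1 user group    26414 Apr 15 10:28 README.md     
-rw-r--r--  1 user group    45138 Apr 20 10:46 Makefile      
$ echo "Hello, World!"                                       
Hello, World!                                                
$ git branch                                                 
* main                                                       
  fix/typo                                                   
  develop                                                    
$ git branch                                                 
* main                                                       
  fix/typo                                                   
  develop                                                    
$ ls                                                         
docs/  README.md  tests/  setup.py                           
$ █                                                          
                                                             
                                                             
                                                             
                                                             
                                                             
                                                             
                                                             
                                                             
                                                             
                                                             
                                                             


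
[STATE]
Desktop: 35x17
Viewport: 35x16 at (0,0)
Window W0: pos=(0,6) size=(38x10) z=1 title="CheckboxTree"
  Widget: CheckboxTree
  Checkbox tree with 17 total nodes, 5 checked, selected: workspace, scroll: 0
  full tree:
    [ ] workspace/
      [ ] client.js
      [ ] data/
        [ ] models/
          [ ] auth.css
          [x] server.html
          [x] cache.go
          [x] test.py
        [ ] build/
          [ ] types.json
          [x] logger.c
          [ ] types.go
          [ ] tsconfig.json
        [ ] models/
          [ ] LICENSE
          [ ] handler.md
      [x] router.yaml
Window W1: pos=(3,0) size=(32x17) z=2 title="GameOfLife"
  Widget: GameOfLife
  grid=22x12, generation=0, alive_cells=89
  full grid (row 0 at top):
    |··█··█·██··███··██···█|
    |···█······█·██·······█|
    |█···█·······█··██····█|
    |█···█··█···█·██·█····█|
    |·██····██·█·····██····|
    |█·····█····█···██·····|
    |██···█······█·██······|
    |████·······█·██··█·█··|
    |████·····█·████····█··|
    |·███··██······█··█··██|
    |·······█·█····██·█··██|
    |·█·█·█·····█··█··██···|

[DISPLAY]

   ┏━━━━━━━━━━━━━━━━━━━━━━━━━━━━━━┓
   ┃ GameOfLife                   ┃
   ┠──────────────────────────────┨
   ┃Gen: 0                        ┃
   ┃··█··█·██··███··██···█        ┃
   ┃···█······█·██·······█        ┃
┏━━┃█···█·······█··██····█        ┃
┃ C┃█···█··█···█·██·█····█        ┃
┠──┃·██····██·█·····██····        ┃
┃>[┃█·····█····█···██·····        ┃
┃  ┃██···█······█·██······        ┃
┃  ┃████·······█·██··█·█··        ┃
┃  ┃████·····█·████····█··        ┃
┃  ┃·███··██······█··█··██        ┃
┃  ┃·······█·█····██·█··██        ┃
┗━━┃·█·█·█·····█··█··██···        ┃


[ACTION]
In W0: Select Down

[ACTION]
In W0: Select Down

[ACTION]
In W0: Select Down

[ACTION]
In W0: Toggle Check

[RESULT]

   ┏━━━━━━━━━━━━━━━━━━━━━━━━━━━━━━┓
   ┃ GameOfLife                   ┃
   ┠──────────────────────────────┨
   ┃Gen: 0                        ┃
   ┃··█··█·██··███··██···█        ┃
   ┃···█······█·██·······█        ┃
┏━━┃█···█·······█··██····█        ┃
┃ C┃█···█··█···█·██·█····█        ┃
┠──┃·██····██·█·····██····        ┃
┃ [┃█·····█····█···██·····        ┃
┃  ┃██···█······█·██······        ┃
┃  ┃████·······█·██··█·█··        ┃
┃> ┃████·····█·████····█··        ┃
┃  ┃·███··██······█··█··██        ┃
┃  ┃·······█·█····██·█··██        ┃
┗━━┃·█·█·█·····█··█··██···        ┃


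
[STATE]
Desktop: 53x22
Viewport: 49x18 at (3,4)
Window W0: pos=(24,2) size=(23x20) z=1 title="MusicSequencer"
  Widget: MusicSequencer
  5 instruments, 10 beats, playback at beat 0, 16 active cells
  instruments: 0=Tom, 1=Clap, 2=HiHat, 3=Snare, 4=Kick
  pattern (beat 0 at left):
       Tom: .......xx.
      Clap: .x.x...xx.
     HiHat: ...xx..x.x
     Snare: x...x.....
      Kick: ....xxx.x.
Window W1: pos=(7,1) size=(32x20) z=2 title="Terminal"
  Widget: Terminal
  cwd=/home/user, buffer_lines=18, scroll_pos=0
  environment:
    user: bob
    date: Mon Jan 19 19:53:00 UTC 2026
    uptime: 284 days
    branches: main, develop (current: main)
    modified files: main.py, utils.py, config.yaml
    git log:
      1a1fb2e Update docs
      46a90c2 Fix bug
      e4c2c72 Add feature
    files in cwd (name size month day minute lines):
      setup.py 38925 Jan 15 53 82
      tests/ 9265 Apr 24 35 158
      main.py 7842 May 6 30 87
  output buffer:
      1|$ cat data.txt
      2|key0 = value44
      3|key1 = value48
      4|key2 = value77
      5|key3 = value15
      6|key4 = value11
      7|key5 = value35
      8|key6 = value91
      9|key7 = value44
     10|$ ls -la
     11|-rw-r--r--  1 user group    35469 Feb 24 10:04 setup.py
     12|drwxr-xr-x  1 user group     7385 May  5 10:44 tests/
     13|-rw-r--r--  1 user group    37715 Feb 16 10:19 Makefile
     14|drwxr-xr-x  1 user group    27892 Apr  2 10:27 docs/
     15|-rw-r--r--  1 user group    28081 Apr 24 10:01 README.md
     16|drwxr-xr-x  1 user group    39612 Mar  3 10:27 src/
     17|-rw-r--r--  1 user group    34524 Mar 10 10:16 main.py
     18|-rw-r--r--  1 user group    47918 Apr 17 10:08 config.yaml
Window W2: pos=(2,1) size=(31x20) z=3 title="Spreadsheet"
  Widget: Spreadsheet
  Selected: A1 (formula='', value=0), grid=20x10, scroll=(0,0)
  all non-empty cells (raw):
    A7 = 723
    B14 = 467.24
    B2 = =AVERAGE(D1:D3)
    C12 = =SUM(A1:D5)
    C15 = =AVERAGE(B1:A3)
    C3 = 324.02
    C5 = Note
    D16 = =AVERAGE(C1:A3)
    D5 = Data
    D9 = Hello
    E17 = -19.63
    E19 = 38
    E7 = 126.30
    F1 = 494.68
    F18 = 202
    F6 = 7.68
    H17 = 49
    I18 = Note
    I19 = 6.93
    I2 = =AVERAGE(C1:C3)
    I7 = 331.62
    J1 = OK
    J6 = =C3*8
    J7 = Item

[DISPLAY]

A1:                          ┃     ┃───────┨     
       A       B       C     ┃     ┃89     ┃     
-----------------------------┃     ┃█·     ┃     
  1      [0]       0       0 ┃     ┃█·     ┃     
  2        0       0       0 ┃     ┃·█     ┃     
  3        0       0  324.02 ┃     ┃··     ┃     
  4        0       0       0 ┃     ┃█·     ┃     
  5        0       0Note    D┃     ┃       ┃     
  6        0       0       0 ┃     ┃       ┃     
  7      723       0       0 ┃     ┃       ┃     
  8        0       0       0 ┃   35┃       ┃     
  9        0       0       0H┃    7┃       ┃     
 10        0       0       0 ┃   37┃       ┃     
 11        0       0       0 ┃   27┃       ┃     
 12        0       0  324.02 ┃   28┃       ┃     
 13        0       0       0 ┃   39┃       ┃     
━━━━━━━━━━━━━━━━━━━━━━━━━━━━━┛━━━━━┛       ┃     
                     ┗━━━━━━━━━━━━━━━━━━━━━┛     


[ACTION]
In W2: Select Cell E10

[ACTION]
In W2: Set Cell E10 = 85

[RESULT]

E10: 85                      ┃     ┃───────┨     
       A       B       C     ┃     ┃89     ┃     
-----------------------------┃     ┃█·     ┃     
  1        0       0       0 ┃     ┃█·     ┃     
  2        0       0       0 ┃     ┃·█     ┃     
  3        0       0  324.02 ┃     ┃··     ┃     
  4        0       0       0 ┃     ┃█·     ┃     
  5        0       0Note    D┃     ┃       ┃     
  6        0       0       0 ┃     ┃       ┃     
  7      723       0       0 ┃     ┃       ┃     
  8        0       0       0 ┃   35┃       ┃     
  9        0       0       0H┃    7┃       ┃     
 10        0       0       0 ┃   37┃       ┃     
 11        0       0       0 ┃   27┃       ┃     
 12        0       0  324.02 ┃   28┃       ┃     
 13        0       0       0 ┃   39┃       ┃     
━━━━━━━━━━━━━━━━━━━━━━━━━━━━━┛━━━━━┛       ┃     
                     ┗━━━━━━━━━━━━━━━━━━━━━┛     


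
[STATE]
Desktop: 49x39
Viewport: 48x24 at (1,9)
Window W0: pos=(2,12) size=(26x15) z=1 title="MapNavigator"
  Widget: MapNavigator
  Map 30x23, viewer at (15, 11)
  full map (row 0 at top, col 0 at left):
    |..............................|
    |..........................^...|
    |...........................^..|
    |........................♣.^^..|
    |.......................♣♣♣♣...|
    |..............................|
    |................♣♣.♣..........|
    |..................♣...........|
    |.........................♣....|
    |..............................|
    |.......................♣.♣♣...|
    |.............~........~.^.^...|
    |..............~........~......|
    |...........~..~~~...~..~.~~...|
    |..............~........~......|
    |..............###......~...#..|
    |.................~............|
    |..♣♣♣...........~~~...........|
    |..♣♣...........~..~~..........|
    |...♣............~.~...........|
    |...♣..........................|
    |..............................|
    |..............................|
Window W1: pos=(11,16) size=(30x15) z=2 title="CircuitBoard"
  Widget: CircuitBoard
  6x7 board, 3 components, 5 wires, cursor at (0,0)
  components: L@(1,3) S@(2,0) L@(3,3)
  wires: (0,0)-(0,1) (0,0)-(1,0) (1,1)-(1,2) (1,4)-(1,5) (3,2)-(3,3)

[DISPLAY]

                                                
                                                
                                                
 ┏━━━━━━━━━━━━━━━━━━━━━━━━┓                     
 ┃ MapNavigator           ┃                     
 ┠────────────────────────┨                     
 ┃.............♣♣.♣.......┃                     
 ┃........┏━━━━━━━━━━━━━━━━━━━━━━━━━━━━┓        
 ┃........┃ CircuitBoard               ┃        
 ┃........┠────────────────────────────┨        
 ┃........┃   0 1 2 3 4 5              ┃        
 ┃........┃0  [.]─ ·                   ┃        
 ┃........┃    │                       ┃        
 ┃........┃1   ·   · ─ ·   L   · ─ ·   ┃        
 ┃........┃                            ┃        
 ┃........┃2   S                       ┃        
 ┃........┃                            ┃        
 ┗━━━━━━━━┃3           · ─ L           ┃        
          ┃                            ┃        
          ┃4                           ┃        
          ┃                            ┃        
          ┗━━━━━━━━━━━━━━━━━━━━━━━━━━━━┛        
                                                
                                                


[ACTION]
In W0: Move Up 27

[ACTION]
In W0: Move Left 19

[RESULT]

                                                
                                                
                                                
 ┏━━━━━━━━━━━━━━━━━━━━━━━━┓                     
 ┃ MapNavigator           ┃                     
 ┠────────────────────────┨                     
 ┃                        ┃                     
 ┃        ┏━━━━━━━━━━━━━━━━━━━━━━━━━━━━┓        
 ┃        ┃ CircuitBoard               ┃        
 ┃        ┠────────────────────────────┨        
 ┃        ┃   0 1 2 3 4 5              ┃        
 ┃        ┃0  [.]─ ·                   ┃        
 ┃        ┃    │                       ┃        
 ┃        ┃1   ·   · ─ ·   L   · ─ ·   ┃        
 ┃        ┃                            ┃        
 ┃        ┃2   S                       ┃        
 ┃        ┃                            ┃        
 ┗━━━━━━━━┃3           · ─ L           ┃        
          ┃                            ┃        
          ┃4                           ┃        
          ┃                            ┃        
          ┗━━━━━━━━━━━━━━━━━━━━━━━━━━━━┛        
                                                
                                                


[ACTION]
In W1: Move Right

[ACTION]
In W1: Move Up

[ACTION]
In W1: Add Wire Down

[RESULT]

                                                
                                                
                                                
 ┏━━━━━━━━━━━━━━━━━━━━━━━━┓                     
 ┃ MapNavigator           ┃                     
 ┠────────────────────────┨                     
 ┃                        ┃                     
 ┃        ┏━━━━━━━━━━━━━━━━━━━━━━━━━━━━┓        
 ┃        ┃ CircuitBoard               ┃        
 ┃        ┠────────────────────────────┨        
 ┃        ┃   0 1 2 3 4 5              ┃        
 ┃        ┃0   · ─[.]                  ┃        
 ┃        ┃    │   │                   ┃        
 ┃        ┃1   ·   · ─ ·   L   · ─ ·   ┃        
 ┃        ┃                            ┃        
 ┃        ┃2   S                       ┃        
 ┃        ┃                            ┃        
 ┗━━━━━━━━┃3           · ─ L           ┃        
          ┃                            ┃        
          ┃4                           ┃        
          ┃                            ┃        
          ┗━━━━━━━━━━━━━━━━━━━━━━━━━━━━┛        
                                                
                                                
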